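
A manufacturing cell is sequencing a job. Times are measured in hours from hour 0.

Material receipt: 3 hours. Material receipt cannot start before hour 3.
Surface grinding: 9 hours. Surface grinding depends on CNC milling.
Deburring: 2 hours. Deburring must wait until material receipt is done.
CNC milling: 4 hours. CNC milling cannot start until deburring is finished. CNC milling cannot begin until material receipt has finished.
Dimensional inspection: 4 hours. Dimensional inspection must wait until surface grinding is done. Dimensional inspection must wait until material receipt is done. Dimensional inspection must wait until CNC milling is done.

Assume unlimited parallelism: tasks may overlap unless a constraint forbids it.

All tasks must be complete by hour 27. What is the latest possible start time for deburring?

8

Dimensional inspection has no dependents, so it just needs to finish by hour 27. Starting by 27 − 4 = hour 23 achieves that.
Since dimensional inspection (must start by hour 23) depends on it, surface grinding must finish by hour 23. Backing off its 9-hour duration gives a latest start of hour 14.
CNC milling has several dependents: surface grinding (must start by hour 14); dimensional inspection (must start by hour 23). The earliest of those limits is hour 14, so CNC milling must start by 14 − 4 = hour 10.
Deburring has to be done before CNC milling (must start by hour 10). That means finishing by hour 10, i.e. starting by 10 − 2 = hour 8.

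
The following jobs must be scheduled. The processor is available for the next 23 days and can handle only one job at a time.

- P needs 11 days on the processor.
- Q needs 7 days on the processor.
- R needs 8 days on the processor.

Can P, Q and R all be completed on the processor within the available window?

Running back to back, the jobs need 11 + 7 + 8 = 26 days on the processor.
Since 26 > 23, they cannot all fit.

No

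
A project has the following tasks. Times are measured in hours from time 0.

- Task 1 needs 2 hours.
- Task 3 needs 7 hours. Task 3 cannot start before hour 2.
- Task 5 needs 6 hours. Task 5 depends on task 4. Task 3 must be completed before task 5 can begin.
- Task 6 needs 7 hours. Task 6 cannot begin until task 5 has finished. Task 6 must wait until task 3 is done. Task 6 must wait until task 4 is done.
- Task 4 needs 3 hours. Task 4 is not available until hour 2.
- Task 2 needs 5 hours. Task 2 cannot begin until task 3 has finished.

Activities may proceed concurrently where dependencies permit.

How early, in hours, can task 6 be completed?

22

Task 4 cannot begin until its own release at hour 2. It runs from hour 2 to 2 + 3 = hour 5.
Task 3 waits on its own release at hour 2, so it starts at hour 2 and finishes at 2 + 7 = hour 9.
Task 5 has to wait for task 4 (finishes hour 5); task 3 (finishes hour 9). The latest of these is hour 9, so task 5 runs hour 9 to 9 + 6 = hour 15.
For task 6: task 5 (finishes hour 15); task 3 (finishes hour 9); task 4 (finishes hour 5). Taking the maximum gives a start of hour 15, and it finishes at 15 + 7 = hour 22.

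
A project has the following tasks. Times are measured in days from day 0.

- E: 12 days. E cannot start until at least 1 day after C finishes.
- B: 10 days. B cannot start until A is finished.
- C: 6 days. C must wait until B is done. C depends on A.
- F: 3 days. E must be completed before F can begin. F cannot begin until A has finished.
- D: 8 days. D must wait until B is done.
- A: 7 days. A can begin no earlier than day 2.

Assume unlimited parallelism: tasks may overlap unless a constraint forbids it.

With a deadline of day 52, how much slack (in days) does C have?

After its own release at day 2, A can start at day 2 and finishes at day 9.
B waits on A (finishes day 9), so it starts at day 9 and finishes at 9 + 10 = day 19.
C cannot start until B (finishes day 19); A (finishes day 9). The controlling bound is day 19, so C finishes at 19 + 6 = day 25.

Working backward from the deadline:
Nothing follows F; the deadline of day 52 is its only limit. It must start by 52 − 3 = day 49.
E feeds into F (must start by day 49); so E must finish by day 49 and therefore start by day 37.
C has to be done before E (must start by day 37, minus 1-day gap → day 36). That means finishing by day 36, i.e. starting by 36 − 6 = day 30.
So C can start as early as day 19 and as late as day 30, giving 30 − 19 = 11 days of slack.

11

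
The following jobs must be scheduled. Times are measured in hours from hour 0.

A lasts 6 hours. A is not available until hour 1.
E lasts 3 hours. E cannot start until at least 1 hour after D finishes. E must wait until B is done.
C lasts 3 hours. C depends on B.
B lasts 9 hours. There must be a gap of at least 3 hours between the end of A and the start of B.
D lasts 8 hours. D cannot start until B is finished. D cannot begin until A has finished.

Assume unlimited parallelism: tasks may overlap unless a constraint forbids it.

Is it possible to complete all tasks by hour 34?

A cannot begin until its own release at hour 1. It runs from hour 1 to 1 + 6 = hour 7.
After A (finishes hour 7, plus 3-hour gap → hour 10), B can start at hour 10 and finishes at hour 19.
D needs all of B (finishes hour 19); A (finishes hour 7). That puts its earliest start at hour 19; it finishes at 19 + 8 = hour 27.
E needs all of D (finishes hour 27, plus 1-hour gap → hour 28); B (finishes hour 19). That puts its earliest start at hour 28; it finishes at 28 + 3 = hour 31.
After B (finishes hour 19), C can start at hour 19 and finishes at hour 22.
Every task is finished by hour 31, which is no later than the deadline of 34, so the schedule is feasible.

Yes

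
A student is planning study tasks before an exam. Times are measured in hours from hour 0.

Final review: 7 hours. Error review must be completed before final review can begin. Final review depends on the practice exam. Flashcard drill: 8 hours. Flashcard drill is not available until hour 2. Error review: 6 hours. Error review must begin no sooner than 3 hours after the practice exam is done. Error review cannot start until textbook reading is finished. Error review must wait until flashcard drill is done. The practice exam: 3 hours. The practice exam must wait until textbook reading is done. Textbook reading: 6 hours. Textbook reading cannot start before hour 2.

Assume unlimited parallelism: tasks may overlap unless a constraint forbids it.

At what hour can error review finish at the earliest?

20

After its own release at hour 2, flashcard drill can start at hour 2 and finishes at hour 10.
Textbook reading cannot begin until its own release at hour 2. It runs from hour 2 to 2 + 6 = hour 8.
After textbook reading (finishes hour 8), the practice exam can start at hour 8 and finishes at hour 11.
For error review: the practice exam (finishes hour 11, plus 3-hour gap → hour 14); textbook reading (finishes hour 8); flashcard drill (finishes hour 10). Taking the maximum gives a start of hour 14, and it finishes at 14 + 6 = hour 20.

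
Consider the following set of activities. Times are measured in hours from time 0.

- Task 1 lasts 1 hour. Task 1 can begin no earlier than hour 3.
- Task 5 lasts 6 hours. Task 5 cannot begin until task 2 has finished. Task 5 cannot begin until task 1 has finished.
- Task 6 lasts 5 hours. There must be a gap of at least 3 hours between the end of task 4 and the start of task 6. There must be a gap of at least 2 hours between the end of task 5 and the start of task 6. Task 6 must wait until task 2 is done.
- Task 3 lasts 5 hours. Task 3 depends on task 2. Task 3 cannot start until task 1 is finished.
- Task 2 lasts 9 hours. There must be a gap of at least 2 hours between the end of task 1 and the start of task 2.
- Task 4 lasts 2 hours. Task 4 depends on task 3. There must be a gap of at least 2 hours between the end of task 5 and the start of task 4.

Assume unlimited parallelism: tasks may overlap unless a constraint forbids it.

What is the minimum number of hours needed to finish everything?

Task 1 waits on its own release at hour 3, so it starts at hour 3 and finishes at 3 + 1 = hour 4.
Task 2 cannot begin until task 1 (finishes hour 4, plus 2-hour gap → hour 6). It runs from hour 6 to 6 + 9 = hour 15.
For task 5: task 2 (finishes hour 15); task 1 (finishes hour 4). Taking the maximum gives a start of hour 15, and it finishes at 15 + 6 = hour 21.
For task 3: task 2 (finishes hour 15); task 1 (finishes hour 4). Taking the maximum gives a start of hour 15, and it finishes at 15 + 5 = hour 20.
Task 4 needs all of task 3 (finishes hour 20); task 5 (finishes hour 21, plus 2-hour gap → hour 23). That puts its earliest start at hour 23; it finishes at 23 + 2 = hour 25.
Task 6 cannot start until task 4 (finishes hour 25, plus 3-hour gap → hour 28); task 5 (finishes hour 21, plus 2-hour gap → hour 23); task 2 (finishes hour 15). The controlling bound is hour 28, so task 6 finishes at 28 + 5 = hour 33.
All tasks are finished once the last one completes. Finish times: Task 1 at 4, Task 2 at 15, Task 3 at 20, Task 4 at 25, Task 5 at 21, Task 6 at 33. The latest is hour 33.

33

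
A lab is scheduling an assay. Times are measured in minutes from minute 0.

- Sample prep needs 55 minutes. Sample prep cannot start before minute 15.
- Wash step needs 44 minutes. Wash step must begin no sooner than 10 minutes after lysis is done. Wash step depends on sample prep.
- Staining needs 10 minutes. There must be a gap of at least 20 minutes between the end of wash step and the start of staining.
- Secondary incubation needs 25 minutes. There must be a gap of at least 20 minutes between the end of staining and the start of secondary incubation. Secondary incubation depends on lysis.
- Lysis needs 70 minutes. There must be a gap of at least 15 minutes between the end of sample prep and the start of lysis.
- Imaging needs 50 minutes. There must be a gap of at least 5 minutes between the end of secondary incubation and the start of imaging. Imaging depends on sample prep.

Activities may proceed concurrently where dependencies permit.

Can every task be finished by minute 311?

No

Sample prep waits on its own release at minute 15, so it starts at minute 15 and finishes at 15 + 55 = minute 70.
Lysis cannot begin until sample prep (finishes minute 70, plus 15-minute gap → minute 85). It runs from minute 85 to 85 + 70 = minute 155.
Wash step needs all of lysis (finishes minute 155, plus 10-minute gap → minute 165); sample prep (finishes minute 70). That puts its earliest start at minute 165; it finishes at 165 + 44 = minute 209.
Staining waits on wash step (finishes minute 209, plus 20-minute gap → minute 229), so it starts at minute 229 and finishes at 229 + 10 = minute 239.
Secondary incubation needs all of staining (finishes minute 239, plus 20-minute gap → minute 259); lysis (finishes minute 155). That puts its earliest start at minute 259; it finishes at 259 + 25 = minute 284.
Imaging needs all of secondary incubation (finishes minute 284, plus 5-minute gap → minute 289); sample prep (finishes minute 70). That puts its earliest start at minute 289; it finishes at 289 + 50 = minute 339.
The earliest everything can be done is minute 339, which is after the deadline of 311, so it is not possible.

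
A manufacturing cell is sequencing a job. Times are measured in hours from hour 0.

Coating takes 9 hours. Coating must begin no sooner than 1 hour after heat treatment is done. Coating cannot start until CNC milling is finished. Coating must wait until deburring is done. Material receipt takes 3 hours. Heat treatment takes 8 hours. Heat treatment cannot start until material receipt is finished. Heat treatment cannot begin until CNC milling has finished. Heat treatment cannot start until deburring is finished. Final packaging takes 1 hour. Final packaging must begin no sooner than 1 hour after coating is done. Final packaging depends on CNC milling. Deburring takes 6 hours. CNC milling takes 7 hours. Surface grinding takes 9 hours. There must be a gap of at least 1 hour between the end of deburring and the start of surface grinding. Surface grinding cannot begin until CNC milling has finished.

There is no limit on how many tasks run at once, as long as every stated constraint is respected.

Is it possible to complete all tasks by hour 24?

No

CNC milling can start immediately at hour 0; it finishes at hour 7.
Deburring can start immediately at hour 0; it finishes at hour 6.
For surface grinding: deburring (finishes hour 6, plus 1-hour gap → hour 7); CNC milling (finishes hour 7). Taking the maximum gives a start of hour 7, and it finishes at 7 + 9 = hour 16.
Material receipt has no prerequisites, so it starts at hour 0 and finishes at hour 3.
For heat treatment: material receipt (finishes hour 3); CNC milling (finishes hour 7); deburring (finishes hour 6). Taking the maximum gives a start of hour 7, and it finishes at 7 + 8 = hour 15.
For coating: heat treatment (finishes hour 15, plus 1-hour gap → hour 16); CNC milling (finishes hour 7); deburring (finishes hour 6). Taking the maximum gives a start of hour 16, and it finishes at 16 + 9 = hour 25.
Final packaging cannot start until coating (finishes hour 25, plus 1-hour gap → hour 26); CNC milling (finishes hour 7). The controlling bound is hour 26, so final packaging finishes at 26 + 1 = hour 27.
The earliest everything can be done is hour 27, which is after the deadline of 24, so it is not possible.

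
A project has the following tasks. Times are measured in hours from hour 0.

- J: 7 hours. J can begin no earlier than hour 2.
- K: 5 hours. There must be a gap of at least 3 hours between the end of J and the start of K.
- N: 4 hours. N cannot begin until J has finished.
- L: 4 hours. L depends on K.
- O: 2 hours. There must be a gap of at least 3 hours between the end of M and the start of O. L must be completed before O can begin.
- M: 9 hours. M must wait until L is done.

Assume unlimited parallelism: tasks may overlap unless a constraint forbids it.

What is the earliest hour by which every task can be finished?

35

After its own release at hour 2, J can start at hour 2 and finishes at hour 9.
N cannot begin until J (finishes hour 9). It runs from hour 9 to 9 + 4 = hour 13.
K waits on J (finishes hour 9, plus 3-hour gap → hour 12), so it starts at hour 12 and finishes at 12 + 5 = hour 17.
After K (finishes hour 17), L can start at hour 17 and finishes at hour 21.
M waits on L (finishes hour 21), so it starts at hour 21 and finishes at 21 + 9 = hour 30.
O needs all of M (finishes hour 30, plus 3-hour gap → hour 33); L (finishes hour 21). That puts its earliest start at hour 33; it finishes at 33 + 2 = hour 35.
All tasks are finished once the last one completes. Finish times: J at 9, K at 17, L at 21, M at 30, N at 13, O at 35. The latest is hour 35.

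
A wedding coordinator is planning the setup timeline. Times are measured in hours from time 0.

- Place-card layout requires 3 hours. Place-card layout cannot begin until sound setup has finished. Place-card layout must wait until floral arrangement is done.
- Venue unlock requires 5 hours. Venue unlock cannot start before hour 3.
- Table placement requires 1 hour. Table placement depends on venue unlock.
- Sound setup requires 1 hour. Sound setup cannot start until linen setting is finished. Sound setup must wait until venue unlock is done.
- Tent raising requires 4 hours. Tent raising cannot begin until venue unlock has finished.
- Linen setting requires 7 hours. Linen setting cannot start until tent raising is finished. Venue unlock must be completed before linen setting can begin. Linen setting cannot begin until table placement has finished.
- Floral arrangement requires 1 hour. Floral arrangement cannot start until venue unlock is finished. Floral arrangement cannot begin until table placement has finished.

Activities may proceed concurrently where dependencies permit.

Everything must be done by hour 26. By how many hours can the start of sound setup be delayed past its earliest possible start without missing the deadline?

3

Venue unlock waits on its own release at hour 3, so it starts at hour 3 and finishes at 3 + 5 = hour 8.
Table placement cannot begin until venue unlock (finishes hour 8). It runs from hour 8 to 8 + 1 = hour 9.
Tent raising waits on venue unlock (finishes hour 8), so it starts at hour 8 and finishes at 8 + 4 = hour 12.
Linen setting has to wait for tent raising (finishes hour 12); venue unlock (finishes hour 8); table placement (finishes hour 9). The latest of these is hour 12, so linen setting runs hour 12 to 12 + 7 = hour 19.
Sound setup cannot start until linen setting (finishes hour 19); venue unlock (finishes hour 8). The controlling bound is hour 19, so sound setup finishes at 19 + 1 = hour 20.

Working backward from the deadline:
Place-card layout must finish by hour 26; it takes 3 hours, so it must start by 26 − 3 = hour 23.
Sound setup feeds into place-card layout (must start by hour 23); so sound setup must finish by hour 23 and therefore start by hour 22.
So sound setup can start as early as hour 19 and as late as hour 22, giving 22 − 19 = 3 hours of slack.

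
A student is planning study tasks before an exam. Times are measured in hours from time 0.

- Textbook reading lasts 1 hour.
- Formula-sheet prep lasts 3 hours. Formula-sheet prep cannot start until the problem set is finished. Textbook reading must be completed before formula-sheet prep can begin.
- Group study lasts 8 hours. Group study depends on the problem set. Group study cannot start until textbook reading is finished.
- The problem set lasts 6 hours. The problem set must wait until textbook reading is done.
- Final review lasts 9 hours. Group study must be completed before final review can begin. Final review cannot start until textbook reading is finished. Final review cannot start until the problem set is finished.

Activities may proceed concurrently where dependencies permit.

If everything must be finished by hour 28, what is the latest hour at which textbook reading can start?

Final review has no dependents, so it just needs to finish by hour 28. Starting by 28 − 9 = hour 19 achieves that.
Group study has to be done before final review (must start by hour 19). That means finishing by hour 19, i.e. starting by 19 − 8 = hour 11.
Formula-sheet prep must finish by hour 28; it takes 3 hours, so it must start by 28 − 3 = hour 25.
For the problem set: group study (must start by hour 11); formula-sheet prep (must start by hour 25); final review (must start by hour 19). The most restrictive is hour 11; with a 6-hour duration, the problem set must start by hour 5.
Textbook reading has several dependents: the problem set (must start by hour 5); group study (must start by hour 11); formula-sheet prep (must start by hour 25); final review (must start by hour 19). The earliest of those limits is hour 5, so textbook reading must start by 5 − 1 = hour 4.

4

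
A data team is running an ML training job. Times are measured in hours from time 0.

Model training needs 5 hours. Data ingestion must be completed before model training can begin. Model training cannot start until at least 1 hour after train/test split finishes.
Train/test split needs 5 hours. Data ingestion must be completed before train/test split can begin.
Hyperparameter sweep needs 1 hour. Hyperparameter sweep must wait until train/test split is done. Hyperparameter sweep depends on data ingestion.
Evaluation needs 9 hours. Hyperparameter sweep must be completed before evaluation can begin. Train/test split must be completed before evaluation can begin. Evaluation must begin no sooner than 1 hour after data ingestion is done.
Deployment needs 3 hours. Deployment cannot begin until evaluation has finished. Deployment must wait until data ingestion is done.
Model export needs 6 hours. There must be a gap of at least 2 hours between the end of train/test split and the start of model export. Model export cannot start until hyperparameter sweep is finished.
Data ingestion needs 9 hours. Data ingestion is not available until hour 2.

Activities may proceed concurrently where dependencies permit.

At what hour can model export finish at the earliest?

After its own release at hour 2, data ingestion can start at hour 2 and finishes at hour 11.
After data ingestion (finishes hour 11), train/test split can start at hour 11 and finishes at hour 16.
Hyperparameter sweep cannot start until train/test split (finishes hour 16); data ingestion (finishes hour 11). The controlling bound is hour 16, so hyperparameter sweep finishes at 16 + 1 = hour 17.
Model export needs all of train/test split (finishes hour 16, plus 2-hour gap → hour 18); hyperparameter sweep (finishes hour 17). That puts its earliest start at hour 18; it finishes at 18 + 6 = hour 24.

24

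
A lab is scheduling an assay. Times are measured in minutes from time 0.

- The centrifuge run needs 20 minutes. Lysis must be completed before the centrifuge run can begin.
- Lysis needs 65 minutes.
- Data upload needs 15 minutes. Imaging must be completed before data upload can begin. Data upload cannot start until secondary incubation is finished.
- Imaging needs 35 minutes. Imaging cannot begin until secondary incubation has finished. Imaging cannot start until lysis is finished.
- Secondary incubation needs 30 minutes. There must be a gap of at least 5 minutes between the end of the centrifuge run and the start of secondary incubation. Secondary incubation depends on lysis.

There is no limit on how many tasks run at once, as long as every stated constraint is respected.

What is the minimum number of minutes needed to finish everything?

Lysis can start immediately at minute 0; it finishes at minute 65.
The centrifuge run cannot begin until lysis (finishes minute 65). It runs from minute 65 to 65 + 20 = minute 85.
Secondary incubation has to wait for the centrifuge run (finishes minute 85, plus 5-minute gap → minute 90); lysis (finishes minute 65). The latest of these is minute 90, so secondary incubation runs minute 90 to 90 + 30 = minute 120.
Imaging cannot start until secondary incubation (finishes minute 120); lysis (finishes minute 65). The controlling bound is minute 120, so imaging finishes at 120 + 35 = minute 155.
For data upload: imaging (finishes minute 155); secondary incubation (finishes minute 120). Taking the maximum gives a start of minute 155, and it finishes at 155 + 15 = minute 170.
All tasks are finished once the last one completes. Finish times: Lysis at 65, The centrifuge run at 85, Secondary incubation at 120, Imaging at 155, Data upload at 170. The latest is minute 170.

170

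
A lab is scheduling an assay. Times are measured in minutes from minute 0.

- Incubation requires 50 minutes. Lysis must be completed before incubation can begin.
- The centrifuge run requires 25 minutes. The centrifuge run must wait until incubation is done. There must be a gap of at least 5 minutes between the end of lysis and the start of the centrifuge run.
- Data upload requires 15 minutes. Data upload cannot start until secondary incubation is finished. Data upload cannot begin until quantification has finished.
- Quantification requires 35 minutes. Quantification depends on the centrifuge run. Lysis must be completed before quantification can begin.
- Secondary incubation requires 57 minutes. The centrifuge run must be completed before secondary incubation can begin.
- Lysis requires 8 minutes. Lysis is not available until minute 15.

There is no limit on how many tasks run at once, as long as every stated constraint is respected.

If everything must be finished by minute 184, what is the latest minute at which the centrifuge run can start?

Nothing follows data upload; the deadline of minute 184 is its only limit. It must start by 184 − 15 = minute 169.
Secondary incubation feeds into data upload (must start by minute 169); so secondary incubation must finish by minute 169 and therefore start by minute 112.
Quantification feeds into data upload (must start by minute 169); so quantification must finish by minute 169 and therefore start by minute 134.
The centrifuge run feeds secondary incubation (must start by minute 112); quantification (must start by minute 134). Taking the minimum, the centrifuge run must finish by minute 112 and start by 112 − 25 = minute 87.

87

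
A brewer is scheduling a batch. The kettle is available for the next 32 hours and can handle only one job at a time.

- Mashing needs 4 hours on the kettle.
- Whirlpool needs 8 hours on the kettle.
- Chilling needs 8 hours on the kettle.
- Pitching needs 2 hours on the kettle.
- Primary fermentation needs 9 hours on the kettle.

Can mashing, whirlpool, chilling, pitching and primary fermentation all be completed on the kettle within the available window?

Yes

Running back to back, the jobs need 4 + 8 + 8 + 2 + 9 = 31 hours on the kettle.
Since 31 ≤ 32, they fit within the window.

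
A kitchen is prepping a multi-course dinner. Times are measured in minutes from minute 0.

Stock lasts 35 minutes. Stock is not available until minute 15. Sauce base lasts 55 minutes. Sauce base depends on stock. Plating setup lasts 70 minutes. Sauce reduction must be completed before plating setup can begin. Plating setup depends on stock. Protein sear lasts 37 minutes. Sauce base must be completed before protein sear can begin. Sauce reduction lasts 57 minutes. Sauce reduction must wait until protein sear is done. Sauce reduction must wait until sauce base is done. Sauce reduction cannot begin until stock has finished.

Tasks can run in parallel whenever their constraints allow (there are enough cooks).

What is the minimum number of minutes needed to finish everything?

269

After its own release at minute 15, stock can start at minute 15 and finishes at minute 50.
Sauce base waits on stock (finishes minute 50), so it starts at minute 50 and finishes at 50 + 55 = minute 105.
Protein sear cannot begin until sauce base (finishes minute 105). It runs from minute 105 to 105 + 37 = minute 142.
Sauce reduction cannot start until protein sear (finishes minute 142); sauce base (finishes minute 105); stock (finishes minute 50). The controlling bound is minute 142, so sauce reduction finishes at 142 + 57 = minute 199.
Plating setup needs all of sauce reduction (finishes minute 199); stock (finishes minute 50). That puts its earliest start at minute 199; it finishes at 199 + 70 = minute 269.
All tasks are finished once the last one completes. Finish times: Stock at 50, Sauce base at 105, Protein sear at 142, Sauce reduction at 199, Plating setup at 269. The latest is minute 269.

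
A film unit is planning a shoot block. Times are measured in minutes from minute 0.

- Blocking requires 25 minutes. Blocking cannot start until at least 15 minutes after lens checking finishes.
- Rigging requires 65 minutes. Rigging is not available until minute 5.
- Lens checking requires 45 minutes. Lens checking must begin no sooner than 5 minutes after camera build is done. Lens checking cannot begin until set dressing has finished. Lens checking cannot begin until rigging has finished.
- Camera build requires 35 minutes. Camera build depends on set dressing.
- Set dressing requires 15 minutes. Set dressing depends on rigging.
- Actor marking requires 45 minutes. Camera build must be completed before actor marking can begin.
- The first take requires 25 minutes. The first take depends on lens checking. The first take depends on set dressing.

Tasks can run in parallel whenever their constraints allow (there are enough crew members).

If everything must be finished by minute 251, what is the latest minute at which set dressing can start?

Blocking must finish by minute 251; it takes 25 minutes, so it must start by 251 − 25 = minute 226.
Nothing follows the first take; the deadline of minute 251 is its only limit. It must start by 251 − 25 = minute 226.
For lens checking: blocking (must start by minute 226, minus 15-minute gap → minute 211); the first take (must start by minute 226). The most restrictive is minute 211; with a 45-minute duration, lens checking must start by minute 166.
Nothing follows actor marking; the deadline of minute 251 is its only limit. It must start by 251 − 45 = minute 206.
Camera build has several dependents: lens checking (must start by minute 166, minus 5-minute gap → minute 161); actor marking (must start by minute 206). The earliest of those limits is minute 161, so camera build must start by 161 − 35 = minute 126.
Set dressing feeds camera build (must start by minute 126); lens checking (must start by minute 166); the first take (must start by minute 226). Taking the minimum, set dressing must finish by minute 126 and start by 126 − 15 = minute 111.

111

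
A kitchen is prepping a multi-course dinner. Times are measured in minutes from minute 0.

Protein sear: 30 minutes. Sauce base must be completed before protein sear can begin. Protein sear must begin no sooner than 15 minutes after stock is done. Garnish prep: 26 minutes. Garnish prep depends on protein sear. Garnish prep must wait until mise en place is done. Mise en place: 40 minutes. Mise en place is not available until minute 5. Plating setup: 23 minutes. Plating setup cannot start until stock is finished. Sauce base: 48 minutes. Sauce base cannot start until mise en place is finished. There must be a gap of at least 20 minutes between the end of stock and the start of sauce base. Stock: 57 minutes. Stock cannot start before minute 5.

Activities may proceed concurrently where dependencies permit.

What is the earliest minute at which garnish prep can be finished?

Stock waits on its own release at minute 5, so it starts at minute 5 and finishes at 5 + 57 = minute 62.
Mise en place cannot begin until its own release at minute 5. It runs from minute 5 to 5 + 40 = minute 45.
Sauce base has to wait for mise en place (finishes minute 45); stock (finishes minute 62, plus 20-minute gap → minute 82). The latest of these is minute 82, so sauce base runs minute 82 to 82 + 48 = minute 130.
Protein sear has to wait for sauce base (finishes minute 130); stock (finishes minute 62, plus 15-minute gap → minute 77). The latest of these is minute 130, so protein sear runs minute 130 to 130 + 30 = minute 160.
Garnish prep has to wait for protein sear (finishes minute 160); mise en place (finishes minute 45). The latest of these is minute 160, so garnish prep runs minute 160 to 160 + 26 = minute 186.

186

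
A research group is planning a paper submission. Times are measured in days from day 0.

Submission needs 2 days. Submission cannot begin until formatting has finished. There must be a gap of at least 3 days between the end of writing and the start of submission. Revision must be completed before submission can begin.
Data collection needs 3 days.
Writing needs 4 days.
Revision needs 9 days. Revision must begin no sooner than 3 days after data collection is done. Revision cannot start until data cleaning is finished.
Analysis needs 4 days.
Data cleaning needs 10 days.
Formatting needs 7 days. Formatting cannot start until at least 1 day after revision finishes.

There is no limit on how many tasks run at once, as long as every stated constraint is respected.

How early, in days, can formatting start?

20

Data cleaning has no prerequisites, so it starts at day 0 and finishes at day 10.
Nothing blocks data collection, so it runs from day 0 to day 3.
For revision: data collection (finishes day 3, plus 3-day gap → day 6); data cleaning (finishes day 10). Taking the maximum gives a start of day 10, and it finishes at 10 + 9 = day 19.
Formatting waits on revision (finishes day 19, plus 1-day gap → day 20), so the earliest it can start is day 20.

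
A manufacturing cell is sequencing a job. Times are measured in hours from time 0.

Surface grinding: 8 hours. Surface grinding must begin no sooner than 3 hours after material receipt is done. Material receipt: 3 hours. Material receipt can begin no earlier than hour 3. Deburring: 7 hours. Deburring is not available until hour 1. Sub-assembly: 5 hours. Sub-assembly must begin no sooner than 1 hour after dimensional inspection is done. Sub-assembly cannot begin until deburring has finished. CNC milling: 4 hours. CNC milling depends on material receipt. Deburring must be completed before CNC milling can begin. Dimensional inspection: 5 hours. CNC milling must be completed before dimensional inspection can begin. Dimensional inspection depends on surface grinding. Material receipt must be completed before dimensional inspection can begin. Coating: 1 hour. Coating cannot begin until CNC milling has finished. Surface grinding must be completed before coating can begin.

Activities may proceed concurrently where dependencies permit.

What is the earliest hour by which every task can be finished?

Deburring cannot begin until its own release at hour 1. It runs from hour 1 to 1 + 7 = hour 8.
Material receipt cannot begin until its own release at hour 3. It runs from hour 3 to 3 + 3 = hour 6.
Surface grinding cannot begin until material receipt (finishes hour 6, plus 3-hour gap → hour 9). It runs from hour 9 to 9 + 8 = hour 17.
CNC milling has to wait for material receipt (finishes hour 6); deburring (finishes hour 8). The latest of these is hour 8, so CNC milling runs hour 8 to 8 + 4 = hour 12.
Coating needs all of CNC milling (finishes hour 12); surface grinding (finishes hour 17). That puts its earliest start at hour 17; it finishes at 17 + 1 = hour 18.
Dimensional inspection cannot start until CNC milling (finishes hour 12); surface grinding (finishes hour 17); material receipt (finishes hour 6). The controlling bound is hour 17, so dimensional inspection finishes at 17 + 5 = hour 22.
Sub-assembly has to wait for dimensional inspection (finishes hour 22, plus 1-hour gap → hour 23); deburring (finishes hour 8). The latest of these is hour 23, so sub-assembly runs hour 23 to 23 + 5 = hour 28.
All tasks are finished once the last one completes. Finish times: Material receipt at 6, Deburring at 8, CNC milling at 12, Surface grinding at 17, Dimensional inspection at 22, Coating at 18, Sub-assembly at 28. The latest is hour 28.

28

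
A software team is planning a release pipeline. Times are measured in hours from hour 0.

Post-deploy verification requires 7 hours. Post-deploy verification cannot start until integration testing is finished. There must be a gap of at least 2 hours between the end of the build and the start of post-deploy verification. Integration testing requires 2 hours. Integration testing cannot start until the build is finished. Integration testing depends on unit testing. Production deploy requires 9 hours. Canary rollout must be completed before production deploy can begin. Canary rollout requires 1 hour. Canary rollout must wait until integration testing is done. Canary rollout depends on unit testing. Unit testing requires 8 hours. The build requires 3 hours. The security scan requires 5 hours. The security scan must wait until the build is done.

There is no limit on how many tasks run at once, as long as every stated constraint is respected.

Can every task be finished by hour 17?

Nothing blocks unit testing, so it runs from hour 0 to hour 8.
The build can start immediately at hour 0; it finishes at hour 3.
The security scan cannot begin until the build (finishes hour 3). It runs from hour 3 to 3 + 5 = hour 8.
Integration testing needs all of the build (finishes hour 3); unit testing (finishes hour 8). That puts its earliest start at hour 8; it finishes at 8 + 2 = hour 10.
Post-deploy verification has to wait for integration testing (finishes hour 10); the build (finishes hour 3, plus 2-hour gap → hour 5). The latest of these is hour 10, so post-deploy verification runs hour 10 to 10 + 7 = hour 17.
Canary rollout needs all of integration testing (finishes hour 10); unit testing (finishes hour 8). That puts its earliest start at hour 10; it finishes at 10 + 1 = hour 11.
Production deploy cannot begin until canary rollout (finishes hour 11). It runs from hour 11 to 11 + 9 = hour 20.
The earliest everything can be done is hour 20, which is after the deadline of 17, so it is not possible.

No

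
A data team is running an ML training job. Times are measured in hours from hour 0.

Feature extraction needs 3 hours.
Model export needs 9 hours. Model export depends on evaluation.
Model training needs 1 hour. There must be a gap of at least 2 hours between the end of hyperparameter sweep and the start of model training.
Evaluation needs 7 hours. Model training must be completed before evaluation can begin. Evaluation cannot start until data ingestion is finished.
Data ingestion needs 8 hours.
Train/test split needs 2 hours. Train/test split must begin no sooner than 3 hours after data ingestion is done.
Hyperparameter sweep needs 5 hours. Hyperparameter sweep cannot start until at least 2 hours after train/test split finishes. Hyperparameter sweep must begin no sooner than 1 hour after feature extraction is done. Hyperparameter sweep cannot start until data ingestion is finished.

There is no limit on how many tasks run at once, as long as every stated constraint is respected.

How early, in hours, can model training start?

22

Feature extraction can start immediately at hour 0; it finishes at hour 3.
Nothing blocks data ingestion, so it runs from hour 0 to hour 8.
After data ingestion (finishes hour 8, plus 3-hour gap → hour 11), train/test split can start at hour 11 and finishes at hour 13.
For hyperparameter sweep: train/test split (finishes hour 13, plus 2-hour gap → hour 15); feature extraction (finishes hour 3, plus 1-hour gap → hour 4); data ingestion (finishes hour 8). Taking the maximum gives a start of hour 15, and it finishes at 15 + 5 = hour 20.
Model training waits on hyperparameter sweep (finishes hour 20, plus 2-hour gap → hour 22), so the earliest it can start is hour 22.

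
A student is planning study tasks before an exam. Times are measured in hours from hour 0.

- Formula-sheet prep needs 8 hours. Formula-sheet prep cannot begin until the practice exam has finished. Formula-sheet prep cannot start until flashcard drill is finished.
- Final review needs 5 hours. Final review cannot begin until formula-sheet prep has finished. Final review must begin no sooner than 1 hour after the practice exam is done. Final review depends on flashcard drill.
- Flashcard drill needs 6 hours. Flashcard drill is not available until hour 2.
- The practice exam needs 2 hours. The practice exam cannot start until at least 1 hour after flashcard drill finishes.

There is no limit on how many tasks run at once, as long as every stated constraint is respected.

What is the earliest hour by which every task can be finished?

24

After its own release at hour 2, flashcard drill can start at hour 2 and finishes at hour 8.
After flashcard drill (finishes hour 8, plus 1-hour gap → hour 9), the practice exam can start at hour 9 and finishes at hour 11.
Formula-sheet prep has to wait for the practice exam (finishes hour 11); flashcard drill (finishes hour 8). The latest of these is hour 11, so formula-sheet prep runs hour 11 to 11 + 8 = hour 19.
Final review needs all of formula-sheet prep (finishes hour 19); the practice exam (finishes hour 11, plus 1-hour gap → hour 12); flashcard drill (finishes hour 8). That puts its earliest start at hour 19; it finishes at 19 + 5 = hour 24.
All tasks are finished once the last one completes. Finish times: Flashcard drill at 8, The practice exam at 11, Formula-sheet prep at 19, Final review at 24. The latest is hour 24.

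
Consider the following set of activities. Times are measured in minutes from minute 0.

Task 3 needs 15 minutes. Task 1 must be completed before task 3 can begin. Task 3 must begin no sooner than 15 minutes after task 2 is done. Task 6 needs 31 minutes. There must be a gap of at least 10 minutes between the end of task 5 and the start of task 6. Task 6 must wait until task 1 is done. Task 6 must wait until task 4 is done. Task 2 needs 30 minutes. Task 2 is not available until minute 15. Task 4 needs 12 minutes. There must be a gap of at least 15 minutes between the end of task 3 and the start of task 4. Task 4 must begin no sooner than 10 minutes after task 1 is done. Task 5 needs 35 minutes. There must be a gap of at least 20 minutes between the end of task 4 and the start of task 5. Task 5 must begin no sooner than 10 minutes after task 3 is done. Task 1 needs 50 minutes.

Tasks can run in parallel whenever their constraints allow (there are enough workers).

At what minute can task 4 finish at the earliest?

Task 2 waits on its own release at minute 15, so it starts at minute 15 and finishes at 15 + 30 = minute 45.
Nothing blocks task 1, so it runs from minute 0 to minute 50.
Task 3 needs all of task 1 (finishes minute 50); task 2 (finishes minute 45, plus 15-minute gap → minute 60). That puts its earliest start at minute 60; it finishes at 60 + 15 = minute 75.
Task 4 needs all of task 3 (finishes minute 75, plus 15-minute gap → minute 90); task 1 (finishes minute 50, plus 10-minute gap → minute 60). That puts its earliest start at minute 90; it finishes at 90 + 12 = minute 102.

102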